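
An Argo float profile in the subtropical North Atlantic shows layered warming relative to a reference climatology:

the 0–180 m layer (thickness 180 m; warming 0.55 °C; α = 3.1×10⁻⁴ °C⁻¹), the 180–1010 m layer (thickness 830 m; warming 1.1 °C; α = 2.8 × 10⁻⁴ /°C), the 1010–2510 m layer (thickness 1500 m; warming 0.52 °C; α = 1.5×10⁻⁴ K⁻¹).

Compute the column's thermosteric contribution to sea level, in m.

0.403 m

0–180 m: 180 × 0.55 × 3.1×10⁻⁴ = 0.03069 m
2.8×10⁻⁴ × 1.1 × 830 = 0.25564 m
1010–2510 m: 1500 × 1.5×10⁻⁴ × 0.52 = 0.11700 m
Δh = 0.03069 + 0.25564 + 0.11700 = 0.40333 m ≈ 0.403 m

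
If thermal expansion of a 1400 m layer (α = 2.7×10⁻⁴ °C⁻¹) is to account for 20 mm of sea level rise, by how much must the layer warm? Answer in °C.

about 0.0529 °C

ΔT = Δh/(αH) = 0.02 / (2.7×10⁻⁴ × 1400) ≈ 0.05291 °C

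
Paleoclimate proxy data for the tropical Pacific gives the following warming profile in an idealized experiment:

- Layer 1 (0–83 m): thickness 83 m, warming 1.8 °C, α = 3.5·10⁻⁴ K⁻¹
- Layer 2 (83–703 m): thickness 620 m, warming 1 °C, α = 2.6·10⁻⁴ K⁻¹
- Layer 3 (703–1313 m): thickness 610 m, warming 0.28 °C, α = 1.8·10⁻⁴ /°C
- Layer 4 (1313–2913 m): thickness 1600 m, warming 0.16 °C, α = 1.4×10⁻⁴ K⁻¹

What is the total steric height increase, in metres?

Δh = 0.28 m

83 × 3.5×10⁻⁴ × 1.8 = 0.05229 m
83–703 m: 620 × 1 × 2.6×10⁻⁴ = 0.16120 m
703–1313 m: 610 × 0.28 × 1.8×10⁻⁴ = 0.030744 m
Layer 4: 1.4×10⁻⁴ × 1600 × 0.16 = 0.03584 m
Δh = 0.05229 + 0.16120 + 0.030744 + 0.03584 = 0.280074 m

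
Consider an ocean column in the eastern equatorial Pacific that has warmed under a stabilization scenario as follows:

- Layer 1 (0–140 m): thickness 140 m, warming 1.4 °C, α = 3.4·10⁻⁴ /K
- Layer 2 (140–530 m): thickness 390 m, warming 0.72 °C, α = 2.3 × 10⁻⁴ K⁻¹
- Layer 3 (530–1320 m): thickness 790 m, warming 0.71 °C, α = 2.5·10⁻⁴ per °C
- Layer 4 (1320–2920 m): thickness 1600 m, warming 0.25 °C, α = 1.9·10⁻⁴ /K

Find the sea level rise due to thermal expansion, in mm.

Layer 1: 140 × 3.4×10⁻⁴ × 1.4 = 0.06664 m
140–530 m: 0.72 × 390 × 2.3×10⁻⁴ = 0.064584 m
Layer 3: 0.71 × 2.5×10⁻⁴ × 790 = 0.140225 m
Layer 4: 0.25 × 1.9×10⁻⁴ × 1600 = 0.07600 m
Δh = 0.06664 + 0.064584 + 0.140225 + 0.07600 = 0.347449 m

Δh ≈ 347 mm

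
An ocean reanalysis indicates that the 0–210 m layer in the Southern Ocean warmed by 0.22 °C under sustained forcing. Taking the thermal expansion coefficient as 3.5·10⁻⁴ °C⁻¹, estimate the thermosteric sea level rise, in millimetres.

about 16 mm

Δh = αΔT·H = 3.5×10⁻⁴ × 0.22 × 210 = 0.01617 m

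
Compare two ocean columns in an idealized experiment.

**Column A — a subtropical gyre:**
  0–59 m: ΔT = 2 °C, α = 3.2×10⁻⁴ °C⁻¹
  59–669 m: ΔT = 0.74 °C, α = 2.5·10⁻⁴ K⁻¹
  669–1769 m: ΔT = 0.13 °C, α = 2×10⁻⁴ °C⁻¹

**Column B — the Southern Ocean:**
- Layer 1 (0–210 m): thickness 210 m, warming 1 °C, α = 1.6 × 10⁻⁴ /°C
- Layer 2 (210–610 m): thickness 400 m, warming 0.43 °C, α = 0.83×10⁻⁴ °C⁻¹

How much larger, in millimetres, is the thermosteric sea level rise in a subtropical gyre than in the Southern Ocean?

130 mm larger

A Layer 1: 2 × 3.2×10⁻⁴ × 59 = 0.03776 m
A 59–669 m: 2.5×10⁻⁴ × 610 × 0.74 = 0.11285 m
A 669–1769 m: 2×10⁻⁴ × 1100 × 0.13 = 0.02860 m
A total: 0.17921 m
B Layer 1: 1.6×10⁻⁴ × 210 × 1 = 0.03360 m
B 210–610 m: 0.83×10⁻⁴ × 400 × 0.43 = 0.014276 m
B total: 0.047876 m
Difference: 0.17921 − 0.047876 = 0.131334 m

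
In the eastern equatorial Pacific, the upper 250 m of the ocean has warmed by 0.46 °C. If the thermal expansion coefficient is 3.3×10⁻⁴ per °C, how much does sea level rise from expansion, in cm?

Δh = αΔT·H = 3.3×10⁻⁴ × 0.46 × 250 = 0.03795 m

Δh ≈ 3.80 cm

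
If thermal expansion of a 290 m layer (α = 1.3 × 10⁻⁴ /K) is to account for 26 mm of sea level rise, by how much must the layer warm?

ΔT = Δh/(αH) = 0.026 / (1.3×10⁻⁴ × 290) ≈ 0.6897 K

ΔT ≈ 0.690 K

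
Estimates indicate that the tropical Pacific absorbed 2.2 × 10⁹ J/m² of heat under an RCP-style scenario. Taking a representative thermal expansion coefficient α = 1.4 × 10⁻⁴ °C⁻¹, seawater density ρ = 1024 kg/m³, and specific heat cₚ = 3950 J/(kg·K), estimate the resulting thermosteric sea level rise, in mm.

Δh = αQ/(ρcₚ) = 1.4×10⁻⁴ × 2.2×10⁹ / (1024 × 3950) ≈ 0.076147 m

76.1 mm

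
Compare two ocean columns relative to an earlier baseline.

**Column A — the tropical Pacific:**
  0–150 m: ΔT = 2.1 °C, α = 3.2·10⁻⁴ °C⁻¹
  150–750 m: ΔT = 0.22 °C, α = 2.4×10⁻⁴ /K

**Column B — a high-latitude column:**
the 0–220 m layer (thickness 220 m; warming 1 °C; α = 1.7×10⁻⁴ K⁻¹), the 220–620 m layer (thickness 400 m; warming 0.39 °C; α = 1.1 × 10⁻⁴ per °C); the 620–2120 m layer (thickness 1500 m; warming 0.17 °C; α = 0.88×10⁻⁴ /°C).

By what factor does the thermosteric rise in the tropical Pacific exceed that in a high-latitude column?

A Layer 1: 150 × 3.2×10⁻⁴ × 2.1 = 0.10080 m
A Layer 2: 2.4×10⁻⁴ × 600 × 0.22 = 0.03168 m
A total: 0.13248 m
B Layer 1: 220 × 1.7×10⁻⁴ × 1 = 0.03740 m
B 0.39 × 400 × 1.1×10⁻⁴ = 0.01716 m
B Layer 3: 0.88×10⁻⁴ × 1500 × 0.17 = 0.02244 m
B total: 0.07700 m
Ratio: 0.13248 / 0.07700 ≈ 1.721

a factor of 1.72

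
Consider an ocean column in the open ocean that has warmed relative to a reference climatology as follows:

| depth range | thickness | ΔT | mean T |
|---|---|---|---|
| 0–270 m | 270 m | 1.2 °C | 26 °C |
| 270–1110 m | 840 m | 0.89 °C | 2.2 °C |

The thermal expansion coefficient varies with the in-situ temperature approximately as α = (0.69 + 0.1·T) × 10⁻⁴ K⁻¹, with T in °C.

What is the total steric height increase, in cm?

about 17 cm

Layer 1: α = (0.69 + 0.1×26)×10⁻⁴ = 3.29×10⁻⁴ K⁻¹
Layer 2: α = (0.69 + 0.1×2.2)×10⁻⁴ = 0.91×10⁻⁴ K⁻¹
0–270 m: 3.29×10⁻⁴ × 1.2 × 270 = 0.106596 m
270–1110 m: 0.89 × 840 × 0.91×10⁻⁴ = 0.0680316 m
Δh = 0.106596 + 0.0680316 = 0.1746276 m ≈ 17 cm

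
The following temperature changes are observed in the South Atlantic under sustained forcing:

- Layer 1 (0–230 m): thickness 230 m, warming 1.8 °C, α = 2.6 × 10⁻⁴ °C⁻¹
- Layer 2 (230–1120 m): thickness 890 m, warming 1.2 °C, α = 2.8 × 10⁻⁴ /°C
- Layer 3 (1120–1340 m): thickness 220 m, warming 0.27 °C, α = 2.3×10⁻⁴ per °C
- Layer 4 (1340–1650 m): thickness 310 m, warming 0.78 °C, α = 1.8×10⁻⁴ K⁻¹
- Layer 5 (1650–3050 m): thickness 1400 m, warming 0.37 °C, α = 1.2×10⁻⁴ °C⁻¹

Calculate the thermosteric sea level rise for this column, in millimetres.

Layer 1: 230 × 1.8 × 2.6×10⁻⁴ = 0.10764 m
1.2 × 2.8×10⁻⁴ × 890 = 0.29904 m
Layer 3: 220 × 0.27 × 2.3×10⁻⁴ = 0.013662 m
Layer 4: 0.78 × 1.8×10⁻⁴ × 310 = 0.043524 m
Layer 5: 1400 × 1.2×10⁻⁴ × 0.37 = 0.06216 m
Δh = 0.10764 + 0.29904 + 0.013662 + 0.043524 + 0.06216 = 0.526026 m

530 mm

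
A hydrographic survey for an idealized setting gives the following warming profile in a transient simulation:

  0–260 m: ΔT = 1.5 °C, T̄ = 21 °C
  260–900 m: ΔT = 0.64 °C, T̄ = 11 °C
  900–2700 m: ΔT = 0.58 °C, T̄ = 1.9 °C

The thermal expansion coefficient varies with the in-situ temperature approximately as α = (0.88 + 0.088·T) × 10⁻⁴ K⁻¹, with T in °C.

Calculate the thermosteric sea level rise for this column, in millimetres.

Δh ≈ 291 mm

Layer 1: α = (0.88 + 0.088×21)×10⁻⁴ = 2.728×10⁻⁴ K⁻¹
Layer 2: α = (0.88 + 0.088×11)×10⁻⁴ = 1.848×10⁻⁴ K⁻¹
Layer 3: α = (0.88 + 0.088×1.9)×10⁻⁴ = 1.0472×10⁻⁴ K⁻¹
Layer 1: 1.5 × 260 × 2.728×10⁻⁴ = 0.106392 m
260–900 m: 0.64 × 640 × 1.848×10⁻⁴ = 0.07569408 m
900–2700 m: 0.58 × 1800 × 1.0472×10⁻⁴ = 0.10932768 m
Δh = 0.106392 + 0.07569408 + 0.10932768 = 0.29141376 m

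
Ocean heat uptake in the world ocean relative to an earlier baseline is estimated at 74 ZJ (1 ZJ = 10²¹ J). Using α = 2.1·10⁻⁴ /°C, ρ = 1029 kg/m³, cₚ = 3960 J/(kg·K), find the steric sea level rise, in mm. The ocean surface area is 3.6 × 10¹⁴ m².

Δh ≈ 10.6 mm

Per unit area: Q = 74×10²¹ / (3.6×10¹⁴) ≈ 2.056×10⁸ J/m²
Δh = αQ/(ρcₚ) = 2.1×10⁻⁴ × 2.056×10⁸ / (1029 × 3960) ≈ 0.010596 m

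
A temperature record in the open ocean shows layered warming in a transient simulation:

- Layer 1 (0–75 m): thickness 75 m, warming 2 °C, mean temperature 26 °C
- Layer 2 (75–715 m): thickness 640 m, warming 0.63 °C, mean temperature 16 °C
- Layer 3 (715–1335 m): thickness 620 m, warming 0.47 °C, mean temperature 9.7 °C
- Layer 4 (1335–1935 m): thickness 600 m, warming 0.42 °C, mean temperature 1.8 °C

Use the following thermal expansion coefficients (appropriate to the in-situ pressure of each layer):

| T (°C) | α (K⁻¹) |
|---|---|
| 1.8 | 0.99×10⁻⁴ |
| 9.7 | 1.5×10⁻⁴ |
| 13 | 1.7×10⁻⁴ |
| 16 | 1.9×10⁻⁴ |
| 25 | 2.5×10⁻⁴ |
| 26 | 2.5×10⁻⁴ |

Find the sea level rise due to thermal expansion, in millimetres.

Layer 1 at 26 °C → α = 2.5×10⁻⁴ K⁻¹
Layer 2 at 16 °C → α = 1.9×10⁻⁴ K⁻¹
Layer 3 at 9.7 °C → α = 1.5×10⁻⁴ K⁻¹
Layer 4 at 1.8 °C → α = 0.99×10⁻⁴ K⁻¹
0–75 m: 2.5×10⁻⁴ × 75 × 2 = 0.03750 m
640 × 0.63 × 1.9×10⁻⁴ = 0.076608 m
Layer 3: 620 × 0.47 × 1.5×10⁻⁴ = 0.04371 m
1335–1935 m: 0.99×10⁻⁴ × 600 × 0.42 = 0.024948 m
Δh = 0.03750 + 0.076608 + 0.04371 + 0.024948 = 0.182766 m

180 mm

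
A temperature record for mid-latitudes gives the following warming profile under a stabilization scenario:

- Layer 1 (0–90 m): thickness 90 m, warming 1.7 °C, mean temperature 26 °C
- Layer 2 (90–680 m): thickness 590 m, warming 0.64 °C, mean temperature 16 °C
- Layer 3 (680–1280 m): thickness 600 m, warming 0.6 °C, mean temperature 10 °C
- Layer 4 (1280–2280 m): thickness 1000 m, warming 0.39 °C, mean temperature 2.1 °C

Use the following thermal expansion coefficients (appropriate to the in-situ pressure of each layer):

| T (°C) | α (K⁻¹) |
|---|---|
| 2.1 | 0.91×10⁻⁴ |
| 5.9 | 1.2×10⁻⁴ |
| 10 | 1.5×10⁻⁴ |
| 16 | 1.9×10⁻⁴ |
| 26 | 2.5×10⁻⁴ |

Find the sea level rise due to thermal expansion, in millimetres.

Layer 1 at 26 °C → α = 2.5×10⁻⁴ K⁻¹
Layer 2 at 16 °C → α = 1.9×10⁻⁴ K⁻¹
Layer 3 at 10 °C → α = 1.5×10⁻⁴ K⁻¹
Layer 4 at 2.1 °C → α = 0.91×10⁻⁴ K⁻¹
Layer 1: 90 × 1.7 × 2.5×10⁻⁴ = 0.03825 m
Layer 2: 0.64 × 590 × 1.9×10⁻⁴ = 0.071744 m
Layer 3: 1.5×10⁻⁴ × 600 × 0.6 = 0.05400 m
0.39 × 0.91×10⁻⁴ × 1000 = 0.03549 m
Δh = 0.03825 + 0.071744 + 0.05400 + 0.03549 = 0.199484 m ≈ 199 mm

Δh = 199 mm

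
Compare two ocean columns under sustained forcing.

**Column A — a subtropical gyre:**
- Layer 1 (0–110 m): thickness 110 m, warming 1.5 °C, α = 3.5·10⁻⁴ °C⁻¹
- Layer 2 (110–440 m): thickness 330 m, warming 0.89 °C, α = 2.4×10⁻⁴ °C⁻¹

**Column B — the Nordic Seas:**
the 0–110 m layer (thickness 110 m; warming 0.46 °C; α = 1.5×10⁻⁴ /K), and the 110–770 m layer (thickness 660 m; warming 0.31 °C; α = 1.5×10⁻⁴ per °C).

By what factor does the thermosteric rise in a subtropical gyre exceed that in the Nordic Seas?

3.35

A 3.5×10⁻⁴ × 1.5 × 110 = 0.05775 m
A 2.4×10⁻⁴ × 330 × 0.89 = 0.070488 m
A total: 0.128238 m
B Layer 1: 110 × 0.46 × 1.5×10⁻⁴ = 0.00759 m
B 110–770 m: 660 × 0.31 × 1.5×10⁻⁴ = 0.03069 m
B total: 0.03828 m
Ratio: 0.128238 / 0.03828 = 3.350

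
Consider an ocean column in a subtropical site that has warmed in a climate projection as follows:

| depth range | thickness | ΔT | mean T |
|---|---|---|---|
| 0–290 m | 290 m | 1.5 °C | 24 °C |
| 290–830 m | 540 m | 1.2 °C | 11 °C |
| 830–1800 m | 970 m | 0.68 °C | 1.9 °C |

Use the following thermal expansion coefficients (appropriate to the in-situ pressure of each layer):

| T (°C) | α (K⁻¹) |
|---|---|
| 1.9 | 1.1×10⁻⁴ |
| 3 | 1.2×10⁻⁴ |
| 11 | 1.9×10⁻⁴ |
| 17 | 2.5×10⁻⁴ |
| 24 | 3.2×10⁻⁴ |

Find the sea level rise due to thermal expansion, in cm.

33.5 cm of thermosteric rise

Layer 1 at 24 °C → α = 3.2×10⁻⁴ K⁻¹
Layer 2 at 11 °C → α = 1.9×10⁻⁴ K⁻¹
Layer 3 at 1.9 °C → α = 1.1×10⁻⁴ K⁻¹
Layer 1: 3.2×10⁻⁴ × 1.5 × 290 = 0.13920 m
1.2 × 540 × 1.9×10⁻⁴ = 0.12312 m
970 × 1.1×10⁻⁴ × 0.68 = 0.072556 m
Δh = 0.13920 + 0.12312 + 0.072556 = 0.334876 m ≈ 33.5 cm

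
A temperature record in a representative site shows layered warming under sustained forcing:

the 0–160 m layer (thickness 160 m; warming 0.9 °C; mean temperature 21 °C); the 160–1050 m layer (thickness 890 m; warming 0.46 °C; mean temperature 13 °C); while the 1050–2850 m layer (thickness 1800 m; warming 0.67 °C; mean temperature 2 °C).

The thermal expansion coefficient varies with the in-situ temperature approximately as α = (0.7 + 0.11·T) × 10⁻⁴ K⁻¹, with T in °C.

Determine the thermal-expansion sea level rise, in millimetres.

Layer 1: α = (0.7 + 0.11×21)×10⁻⁴ = 3.01×10⁻⁴ K⁻¹
Layer 2: α = (0.7 + 0.11×13)×10⁻⁴ = 2.13×10⁻⁴ K⁻¹
Layer 3: α = (0.7 + 0.11×2)×10⁻⁴ = 0.92×10⁻⁴ K⁻¹
Layer 1: 3.01×10⁻⁴ × 160 × 0.9 = 0.043344 m
160–1050 m: 0.46 × 890 × 2.13×10⁻⁴ = 0.0872022 m
1050–2850 m: 1800 × 0.67 × 0.92×10⁻⁴ = 0.110952 m
Δh = 0.043344 + 0.0872022 + 0.110952 = 0.2414982 m ≈ 241 mm

241 mm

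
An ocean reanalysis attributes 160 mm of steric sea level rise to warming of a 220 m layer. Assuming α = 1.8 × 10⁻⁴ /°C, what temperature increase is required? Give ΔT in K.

about 4.0 K

ΔT = Δh/(αH) = 0.16 / (1.8×10⁻⁴ × 220) ≈ 4.040 K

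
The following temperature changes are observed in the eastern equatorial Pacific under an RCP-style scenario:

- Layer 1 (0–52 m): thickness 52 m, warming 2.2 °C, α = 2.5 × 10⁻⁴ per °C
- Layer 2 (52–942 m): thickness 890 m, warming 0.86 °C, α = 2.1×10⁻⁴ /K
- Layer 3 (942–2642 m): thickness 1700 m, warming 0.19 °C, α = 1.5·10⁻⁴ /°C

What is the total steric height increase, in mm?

Δh = 238 mm

0–52 m: 52 × 2.5×10⁻⁴ × 2.2 = 0.02860 m
52–942 m: 0.86 × 2.1×10⁻⁴ × 890 = 0.160734 m
Layer 3: 1700 × 0.19 × 1.5×10⁻⁴ = 0.04845 m
Δh = 0.02860 + 0.160734 + 0.04845 = 0.237784 m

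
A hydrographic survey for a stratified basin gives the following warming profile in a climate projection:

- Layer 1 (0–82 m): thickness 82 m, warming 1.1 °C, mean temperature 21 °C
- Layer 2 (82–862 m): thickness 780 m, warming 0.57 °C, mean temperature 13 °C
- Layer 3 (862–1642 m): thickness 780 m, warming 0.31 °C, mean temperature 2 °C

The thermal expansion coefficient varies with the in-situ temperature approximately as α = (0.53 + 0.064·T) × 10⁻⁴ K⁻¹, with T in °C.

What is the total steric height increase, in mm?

93 mm

Layer 1: α = (0.53 + 0.064×21)×10⁻⁴ = 1.874×10⁻⁴ K⁻¹
Layer 2: α = (0.53 + 0.064×13)×10⁻⁴ = 1.362×10⁻⁴ K⁻¹
Layer 3: α = (0.53 + 0.064×2)×10⁻⁴ = 0.658×10⁻⁴ K⁻¹
0–82 m: 1.1 × 82 × 1.874×10⁻⁴ = 0.01690348 m
82–862 m: 780 × 1.362×10⁻⁴ × 0.57 = 0.06055452 m
Layer 3: 780 × 0.658×10⁻⁴ × 0.31 = 0.01591044 m
Δh = 0.01690348 + 0.06055452 + 0.01591044 = 0.09336844 m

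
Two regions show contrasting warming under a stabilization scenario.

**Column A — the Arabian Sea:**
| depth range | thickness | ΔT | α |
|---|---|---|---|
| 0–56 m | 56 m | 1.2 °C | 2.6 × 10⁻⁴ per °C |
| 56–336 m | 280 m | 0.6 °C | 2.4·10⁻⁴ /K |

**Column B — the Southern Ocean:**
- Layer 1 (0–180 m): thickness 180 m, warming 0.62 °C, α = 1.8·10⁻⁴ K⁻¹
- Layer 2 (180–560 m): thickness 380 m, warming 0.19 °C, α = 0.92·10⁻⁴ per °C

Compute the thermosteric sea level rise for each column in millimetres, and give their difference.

Δh_A ≈ 57.8 mm, Δh_B ≈ 26.7 mm; difference ≈ 31.1 mm

A Layer 1: 2.6×10⁻⁴ × 56 × 1.2 = 0.017472 m
A 56–336 m: 0.6 × 2.4×10⁻⁴ × 280 = 0.04032 m
A total: 0.057792 m
B Layer 1: 180 × 1.8×10⁻⁴ × 0.62 = 0.020088 m
B 0.19 × 380 × 0.92×10⁻⁴ = 0.0066424 m
B total: 0.0267304 m
Difference: 0.057792 − 0.0267304 = 0.0310616 m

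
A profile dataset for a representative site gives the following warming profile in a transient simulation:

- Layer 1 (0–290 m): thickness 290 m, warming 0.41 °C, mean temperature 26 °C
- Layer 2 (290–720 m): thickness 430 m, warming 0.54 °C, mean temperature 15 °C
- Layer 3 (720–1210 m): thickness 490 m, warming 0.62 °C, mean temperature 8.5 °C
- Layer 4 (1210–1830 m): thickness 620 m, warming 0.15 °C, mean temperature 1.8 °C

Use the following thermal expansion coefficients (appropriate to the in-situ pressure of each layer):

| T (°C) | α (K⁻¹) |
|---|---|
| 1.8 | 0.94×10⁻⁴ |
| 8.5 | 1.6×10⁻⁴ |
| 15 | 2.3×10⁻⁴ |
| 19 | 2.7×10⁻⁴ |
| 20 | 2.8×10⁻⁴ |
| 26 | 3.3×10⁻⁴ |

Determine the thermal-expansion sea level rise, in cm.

Layer 1 at 26 °C → α = 3.3×10⁻⁴ K⁻¹
Layer 2 at 15 °C → α = 2.3×10⁻⁴ K⁻¹
Layer 3 at 8.5 °C → α = 1.6×10⁻⁴ K⁻¹
Layer 4 at 1.8 °C → α = 0.94×10⁻⁴ K⁻¹
Layer 1: 0.41 × 290 × 3.3×10⁻⁴ = 0.039237 m
Layer 2: 0.54 × 430 × 2.3×10⁻⁴ = 0.053406 m
Layer 3: 1.6×10⁻⁴ × 0.62 × 490 = 0.048608 m
1210–1830 m: 0.94×10⁻⁴ × 0.15 × 620 = 0.008742 m
Δh = 0.039237 + 0.053406 + 0.048608 + 0.008742 = 0.149993 m

Δh = 15.0 cm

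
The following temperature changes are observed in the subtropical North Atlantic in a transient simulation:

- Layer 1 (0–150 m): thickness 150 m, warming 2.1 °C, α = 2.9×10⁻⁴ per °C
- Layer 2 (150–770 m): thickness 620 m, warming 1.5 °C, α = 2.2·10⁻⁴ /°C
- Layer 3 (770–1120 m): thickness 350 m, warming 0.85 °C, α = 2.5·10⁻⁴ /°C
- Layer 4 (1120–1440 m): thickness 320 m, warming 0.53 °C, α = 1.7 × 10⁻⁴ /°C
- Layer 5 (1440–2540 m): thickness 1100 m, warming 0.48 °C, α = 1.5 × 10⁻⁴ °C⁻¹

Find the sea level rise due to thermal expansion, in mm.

478 mm of thermosteric rise

Layer 1: 2.9×10⁻⁴ × 2.1 × 150 = 0.09135 m
2.2×10⁻⁴ × 620 × 1.5 = 0.20460 m
0.85 × 350 × 2.5×10⁻⁴ = 0.074375 m
320 × 0.53 × 1.7×10⁻⁴ = 0.028832 m
1440–2540 m: 1100 × 1.5×10⁻⁴ × 0.48 = 0.07920 m
Δh = 0.09135 + 0.20460 + 0.074375 + 0.028832 + 0.07920 = 0.478357 m ≈ 478 mm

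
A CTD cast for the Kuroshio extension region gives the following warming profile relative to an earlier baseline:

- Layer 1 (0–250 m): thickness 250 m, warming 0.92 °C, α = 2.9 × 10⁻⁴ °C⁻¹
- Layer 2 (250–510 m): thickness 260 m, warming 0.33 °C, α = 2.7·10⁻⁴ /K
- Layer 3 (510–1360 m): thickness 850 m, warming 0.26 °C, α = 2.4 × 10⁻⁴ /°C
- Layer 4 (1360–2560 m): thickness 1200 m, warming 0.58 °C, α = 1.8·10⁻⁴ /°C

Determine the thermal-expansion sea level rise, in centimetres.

Δh ≈ 27 cm

Layer 1: 2.9×10⁻⁴ × 250 × 0.92 = 0.06670 m
0.33 × 2.7×10⁻⁴ × 260 = 0.023166 m
510–1360 m: 2.4×10⁻⁴ × 0.26 × 850 = 0.05304 m
1360–2560 m: 0.58 × 1200 × 1.8×10⁻⁴ = 0.12528 m
Δh = 0.06670 + 0.023166 + 0.05304 + 0.12528 = 0.268186 m ≈ 27 cm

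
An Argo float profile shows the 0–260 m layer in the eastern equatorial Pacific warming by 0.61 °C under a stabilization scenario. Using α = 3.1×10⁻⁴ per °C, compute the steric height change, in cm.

Δh = 4.92 cm

Δh = αΔT·H = 3.1×10⁻⁴ × 0.61 × 260 = 0.049166 m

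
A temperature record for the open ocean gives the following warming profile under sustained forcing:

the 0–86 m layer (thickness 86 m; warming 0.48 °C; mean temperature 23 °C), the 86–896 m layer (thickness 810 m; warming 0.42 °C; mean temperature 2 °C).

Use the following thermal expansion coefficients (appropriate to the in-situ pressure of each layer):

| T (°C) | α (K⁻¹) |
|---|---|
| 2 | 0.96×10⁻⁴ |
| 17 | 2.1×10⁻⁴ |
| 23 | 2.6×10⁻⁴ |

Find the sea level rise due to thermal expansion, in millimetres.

Layer 1 at 23 °C → α = 2.6×10⁻⁴ K⁻¹
Layer 2 at 2 °C → α = 0.96×10⁻⁴ K⁻¹
Layer 1: 0.48 × 86 × 2.6×10⁻⁴ = 0.0107328 m
Layer 2: 0.42 × 0.96×10⁻⁴ × 810 = 0.0326592 m
Δh = 0.0107328 + 0.0326592 = 0.043392 m ≈ 43.4 mm

43.4 mm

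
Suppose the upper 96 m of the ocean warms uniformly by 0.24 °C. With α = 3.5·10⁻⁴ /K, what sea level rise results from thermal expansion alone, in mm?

about 8.1 mm

Δh = αΔT·H = 3.5×10⁻⁴ × 0.24 × 96 = 0.008064 m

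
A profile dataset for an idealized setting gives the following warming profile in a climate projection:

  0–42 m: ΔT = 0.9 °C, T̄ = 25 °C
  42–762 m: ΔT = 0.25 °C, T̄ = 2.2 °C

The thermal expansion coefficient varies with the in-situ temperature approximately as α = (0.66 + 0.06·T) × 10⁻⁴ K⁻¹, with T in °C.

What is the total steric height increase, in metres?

about 0.022 m

Layer 1: α = (0.66 + 0.06×25)×10⁻⁴ = 2.16×10⁻⁴ K⁻¹
Layer 2: α = (0.66 + 0.06×2.2)×10⁻⁴ = 0.792×10⁻⁴ K⁻¹
0–42 m: 0.9 × 42 × 2.16×10⁻⁴ = 0.0081648 m
720 × 0.25 × 0.792×10⁻⁴ = 0.014256 m
Δh = 0.0081648 + 0.014256 = 0.0224208 m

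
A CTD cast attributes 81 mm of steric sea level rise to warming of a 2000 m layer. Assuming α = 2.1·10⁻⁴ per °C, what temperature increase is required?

about 0.19 K

ΔT = Δh/(αH) = 0.081 / (2.1×10⁻⁴ × 2000) ≈ 0.1929 K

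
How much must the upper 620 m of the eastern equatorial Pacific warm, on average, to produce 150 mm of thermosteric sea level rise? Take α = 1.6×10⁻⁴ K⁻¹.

about 1.5 °C

ΔT = Δh/(αH) = 0.15 / (1.6×10⁻⁴ × 620) ≈ 1.512 °C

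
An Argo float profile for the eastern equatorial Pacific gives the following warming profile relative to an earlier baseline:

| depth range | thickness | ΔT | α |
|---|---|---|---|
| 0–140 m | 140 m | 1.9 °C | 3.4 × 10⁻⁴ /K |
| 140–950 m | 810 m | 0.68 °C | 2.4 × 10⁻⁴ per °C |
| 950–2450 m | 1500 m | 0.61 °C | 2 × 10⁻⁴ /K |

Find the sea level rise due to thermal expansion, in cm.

Δh ≈ 40.6 cm

Layer 1: 3.4×10⁻⁴ × 140 × 1.9 = 0.09044 m
Layer 2: 0.68 × 2.4×10⁻⁴ × 810 = 0.132192 m
Layer 3: 2×10⁻⁴ × 1500 × 0.61 = 0.18300 m
Δh = 0.09044 + 0.132192 + 0.18300 = 0.405632 m ≈ 40.6 cm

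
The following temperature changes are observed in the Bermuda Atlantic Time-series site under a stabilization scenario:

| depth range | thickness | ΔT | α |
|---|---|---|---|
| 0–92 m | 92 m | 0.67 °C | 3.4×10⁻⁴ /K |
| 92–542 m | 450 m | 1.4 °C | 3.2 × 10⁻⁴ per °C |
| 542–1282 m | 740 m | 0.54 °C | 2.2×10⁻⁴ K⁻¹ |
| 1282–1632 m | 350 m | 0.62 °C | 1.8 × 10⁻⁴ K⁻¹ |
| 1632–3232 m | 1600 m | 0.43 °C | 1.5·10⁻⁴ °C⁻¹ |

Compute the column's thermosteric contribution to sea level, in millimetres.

450 mm of thermosteric rise

0–92 m: 92 × 3.4×10⁻⁴ × 0.67 = 0.0209576 m
1.4 × 450 × 3.2×10⁻⁴ = 0.20160 m
Layer 3: 740 × 2.2×10⁻⁴ × 0.54 = 0.087912 m
1282–1632 m: 0.62 × 1.8×10⁻⁴ × 350 = 0.03906 m
1632–3232 m: 1600 × 0.43 × 1.5×10⁻⁴ = 0.10320 m
Δh = 0.0209576 + 0.20160 + 0.087912 + 0.03906 + 0.10320 = 0.4527296 m ≈ 450 mm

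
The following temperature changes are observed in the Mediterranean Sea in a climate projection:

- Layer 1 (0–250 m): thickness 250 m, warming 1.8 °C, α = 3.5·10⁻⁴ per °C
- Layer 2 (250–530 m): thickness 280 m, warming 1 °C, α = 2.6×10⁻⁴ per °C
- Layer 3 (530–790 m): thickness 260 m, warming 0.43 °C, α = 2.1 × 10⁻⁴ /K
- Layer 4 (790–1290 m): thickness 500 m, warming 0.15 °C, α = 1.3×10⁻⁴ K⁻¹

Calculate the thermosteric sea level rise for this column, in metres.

0–250 m: 3.5×10⁻⁴ × 1.8 × 250 = 0.15750 m
Layer 2: 280 × 2.6×10⁻⁴ × 1 = 0.07280 m
Layer 3: 260 × 2.1×10⁻⁴ × 0.43 = 0.023478 m
Layer 4: 500 × 0.15 × 1.3×10⁻⁴ = 0.00975 m
Δh = 0.15750 + 0.07280 + 0.023478 + 0.00975 = 0.263528 m

Δh = 0.26 m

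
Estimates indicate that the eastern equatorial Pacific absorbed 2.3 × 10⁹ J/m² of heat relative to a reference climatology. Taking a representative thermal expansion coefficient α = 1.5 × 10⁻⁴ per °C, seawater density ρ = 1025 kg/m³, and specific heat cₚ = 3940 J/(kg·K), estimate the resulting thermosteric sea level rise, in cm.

Δh = αQ/(ρcₚ) = 1.5×10⁻⁴ × 2.3×10⁹ / (1025 × 3940) ≈ 0.085428 m

Δh ≈ 8.5 cm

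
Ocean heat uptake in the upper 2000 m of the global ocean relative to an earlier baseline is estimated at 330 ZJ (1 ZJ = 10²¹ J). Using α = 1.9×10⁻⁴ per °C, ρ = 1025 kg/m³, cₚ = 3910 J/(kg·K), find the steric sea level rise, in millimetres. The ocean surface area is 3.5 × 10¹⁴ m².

Per unit area: Q = 330×10²¹ / (3.5×10¹⁴) ≈ 9.429×10⁸ J/m²
Δh = αQ/(ρcₚ) = 1.9×10⁻⁴ × 9.429×10⁸ / (1025 × 3910) ≈ 0.044701 m

Δh = 45 mm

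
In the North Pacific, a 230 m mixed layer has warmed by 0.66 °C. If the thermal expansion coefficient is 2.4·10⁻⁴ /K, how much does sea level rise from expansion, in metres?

Δh = αΔT·H = 2.4×10⁻⁴ × 0.66 × 230 = 0.036432 m

Δh ≈ 0.0364 m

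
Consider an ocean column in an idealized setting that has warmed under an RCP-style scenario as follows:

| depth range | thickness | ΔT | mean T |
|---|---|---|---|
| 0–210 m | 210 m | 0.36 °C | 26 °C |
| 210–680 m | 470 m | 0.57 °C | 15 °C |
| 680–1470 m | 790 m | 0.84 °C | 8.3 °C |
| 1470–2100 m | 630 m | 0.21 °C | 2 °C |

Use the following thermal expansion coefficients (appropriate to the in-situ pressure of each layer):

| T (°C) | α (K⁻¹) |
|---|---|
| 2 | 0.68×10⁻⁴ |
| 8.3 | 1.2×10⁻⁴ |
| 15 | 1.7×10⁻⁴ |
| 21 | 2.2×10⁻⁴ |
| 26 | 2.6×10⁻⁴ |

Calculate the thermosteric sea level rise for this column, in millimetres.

about 154 mm

Layer 1 at 26 °C → α = 2.6×10⁻⁴ K⁻¹
Layer 2 at 15 °C → α = 1.7×10⁻⁴ K⁻¹
Layer 3 at 8.3 °C → α = 1.2×10⁻⁴ K⁻¹
Layer 4 at 2 °C → α = 0.68×10⁻⁴ K⁻¹
2.6×10⁻⁴ × 0.36 × 210 = 0.019656 m
470 × 0.57 × 1.7×10⁻⁴ = 0.045543 m
Layer 3: 1.2×10⁻⁴ × 790 × 0.84 = 0.079632 m
Layer 4: 0.68×10⁻⁴ × 0.21 × 630 = 0.0089964 m
Δh = 0.019656 + 0.045543 + 0.079632 + 0.0089964 = 0.1538274 m ≈ 154 mm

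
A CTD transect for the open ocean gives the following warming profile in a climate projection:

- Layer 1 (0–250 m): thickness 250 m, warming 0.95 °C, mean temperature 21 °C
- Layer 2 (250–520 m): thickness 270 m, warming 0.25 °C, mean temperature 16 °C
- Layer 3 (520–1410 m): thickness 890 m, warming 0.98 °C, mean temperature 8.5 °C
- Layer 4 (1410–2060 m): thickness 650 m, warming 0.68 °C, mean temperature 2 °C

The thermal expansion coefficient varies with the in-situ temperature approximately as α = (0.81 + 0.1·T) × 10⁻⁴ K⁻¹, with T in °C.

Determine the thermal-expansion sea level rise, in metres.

0.275 m

Layer 1: α = (0.81 + 0.1×21)×10⁻⁴ = 2.91×10⁻⁴ K⁻¹
Layer 2: α = (0.81 + 0.1×16)×10⁻⁴ = 2.41×10⁻⁴ K⁻¹
Layer 3: α = (0.81 + 0.1×8.5)×10⁻⁴ = 1.66×10⁻⁴ K⁻¹
Layer 4: α = (0.81 + 0.1×2)×10⁻⁴ = 1.01×10⁻⁴ K⁻¹
0–250 m: 250 × 2.91×10⁻⁴ × 0.95 = 0.0691125 m
250–520 m: 270 × 0.25 × 2.41×10⁻⁴ = 0.0162675 m
520–1410 m: 1.66×10⁻⁴ × 890 × 0.98 = 0.1447852 m
1410–2060 m: 1.01×10⁻⁴ × 650 × 0.68 = 0.044642 m
Δh = 0.0691125 + 0.0162675 + 0.1447852 + 0.044642 = 0.2748072 m ≈ 0.275 m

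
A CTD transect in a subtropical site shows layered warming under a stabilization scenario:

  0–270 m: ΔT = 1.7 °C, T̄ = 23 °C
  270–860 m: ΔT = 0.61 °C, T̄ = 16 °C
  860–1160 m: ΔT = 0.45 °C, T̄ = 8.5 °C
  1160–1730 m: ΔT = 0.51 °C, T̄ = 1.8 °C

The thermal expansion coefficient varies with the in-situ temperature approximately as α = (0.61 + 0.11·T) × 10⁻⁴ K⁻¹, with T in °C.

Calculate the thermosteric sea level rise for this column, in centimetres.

Layer 1: α = (0.61 + 0.11×23)×10⁻⁴ = 3.14×10⁻⁴ K⁻¹
Layer 2: α = (0.61 + 0.11×16)×10⁻⁴ = 2.37×10⁻⁴ K⁻¹
Layer 3: α = (0.61 + 0.11×8.5)×10⁻⁴ = 1.545×10⁻⁴ K⁻¹
Layer 4: α = (0.61 + 0.11×1.8)×10⁻⁴ = 0.808×10⁻⁴ K⁻¹
Layer 1: 1.7 × 270 × 3.14×10⁻⁴ = 0.144126 m
Layer 2: 0.61 × 2.37×10⁻⁴ × 590 = 0.0852963 m
860–1160 m: 1.545×10⁻⁴ × 300 × 0.45 = 0.0208575 m
1160–1730 m: 0.51 × 570 × 0.808×10⁻⁴ = 0.02348856 m
Δh = 0.144126 + 0.0852963 + 0.0208575 + 0.02348856 = 0.27376836 m ≈ 27.4 cm

about 27.4 cm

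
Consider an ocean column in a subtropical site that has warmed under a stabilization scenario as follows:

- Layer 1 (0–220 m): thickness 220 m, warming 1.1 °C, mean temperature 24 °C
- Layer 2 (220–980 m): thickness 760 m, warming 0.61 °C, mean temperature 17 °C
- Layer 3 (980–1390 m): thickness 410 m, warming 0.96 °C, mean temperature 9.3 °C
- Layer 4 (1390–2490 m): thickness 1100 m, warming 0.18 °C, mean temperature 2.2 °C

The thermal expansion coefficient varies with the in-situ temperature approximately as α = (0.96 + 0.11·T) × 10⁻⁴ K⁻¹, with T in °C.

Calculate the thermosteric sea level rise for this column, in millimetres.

Layer 1: α = (0.96 + 0.11×24)×10⁻⁴ = 3.6×10⁻⁴ K⁻¹
Layer 2: α = (0.96 + 0.11×17)×10⁻⁴ = 2.83×10⁻⁴ K⁻¹
Layer 3: α = (0.96 + 0.11×9.3)×10⁻⁴ = 1.983×10⁻⁴ K⁻¹
Layer 4: α = (0.96 + 0.11×2.2)×10⁻⁴ = 1.202×10⁻⁴ K⁻¹
1.1 × 220 × 3.6×10⁻⁴ = 0.08712 m
760 × 2.83×10⁻⁴ × 0.61 = 0.1311988 m
980–1390 m: 0.96 × 1.983×10⁻⁴ × 410 = 0.07805088 m
1.202×10⁻⁴ × 1100 × 0.18 = 0.0237996 m
Δh = 0.08712 + 0.1311988 + 0.07805088 + 0.0237996 = 0.32016928 m ≈ 320 mm

320 mm of thermosteric rise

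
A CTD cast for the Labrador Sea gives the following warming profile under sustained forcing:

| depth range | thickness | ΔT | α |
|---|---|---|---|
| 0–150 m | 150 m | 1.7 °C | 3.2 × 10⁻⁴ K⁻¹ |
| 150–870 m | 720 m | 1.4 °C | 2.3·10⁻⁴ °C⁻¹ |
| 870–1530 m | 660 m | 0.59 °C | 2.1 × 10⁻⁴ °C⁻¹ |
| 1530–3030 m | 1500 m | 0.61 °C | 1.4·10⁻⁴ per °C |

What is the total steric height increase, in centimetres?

about 52.3 cm

0–150 m: 3.2×10⁻⁴ × 1.7 × 150 = 0.08160 m
Layer 2: 1.4 × 2.3×10⁻⁴ × 720 = 0.23184 m
Layer 3: 0.59 × 2.1×10⁻⁴ × 660 = 0.081774 m
Layer 4: 1.4×10⁻⁴ × 1500 × 0.61 = 0.12810 m
Δh = 0.08160 + 0.23184 + 0.081774 + 0.12810 = 0.523314 m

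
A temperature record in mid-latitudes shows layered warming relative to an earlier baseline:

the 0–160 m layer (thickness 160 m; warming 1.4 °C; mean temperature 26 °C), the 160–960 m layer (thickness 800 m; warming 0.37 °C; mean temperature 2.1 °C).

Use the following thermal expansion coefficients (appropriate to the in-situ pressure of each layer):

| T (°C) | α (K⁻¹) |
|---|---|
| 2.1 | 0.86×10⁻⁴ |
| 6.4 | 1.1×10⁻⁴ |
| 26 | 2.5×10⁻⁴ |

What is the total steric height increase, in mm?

Layer 1 at 26 °C → α = 2.5×10⁻⁴ K⁻¹
Layer 2 at 2.1 °C → α = 0.86×10⁻⁴ K⁻¹
0–160 m: 2.5×10⁻⁴ × 160 × 1.4 = 0.05600 m
160–960 m: 0.86×10⁻⁴ × 0.37 × 800 = 0.025456 m
Δh = 0.05600 + 0.025456 = 0.081456 m

about 81 mm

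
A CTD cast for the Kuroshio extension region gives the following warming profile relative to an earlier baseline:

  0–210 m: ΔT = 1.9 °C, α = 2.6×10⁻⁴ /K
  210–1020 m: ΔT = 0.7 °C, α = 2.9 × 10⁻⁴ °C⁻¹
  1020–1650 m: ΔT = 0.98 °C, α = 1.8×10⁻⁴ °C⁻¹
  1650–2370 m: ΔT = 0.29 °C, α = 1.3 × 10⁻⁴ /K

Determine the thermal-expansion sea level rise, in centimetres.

Layer 1: 210 × 1.9 × 2.6×10⁻⁴ = 0.10374 m
Layer 2: 810 × 2.9×10⁻⁴ × 0.7 = 0.16443 m
1020–1650 m: 1.8×10⁻⁴ × 630 × 0.98 = 0.111132 m
0.29 × 720 × 1.3×10⁻⁴ = 0.027144 m
Δh = 0.10374 + 0.16443 + 0.111132 + 0.027144 = 0.406446 m

Δh = 41 cm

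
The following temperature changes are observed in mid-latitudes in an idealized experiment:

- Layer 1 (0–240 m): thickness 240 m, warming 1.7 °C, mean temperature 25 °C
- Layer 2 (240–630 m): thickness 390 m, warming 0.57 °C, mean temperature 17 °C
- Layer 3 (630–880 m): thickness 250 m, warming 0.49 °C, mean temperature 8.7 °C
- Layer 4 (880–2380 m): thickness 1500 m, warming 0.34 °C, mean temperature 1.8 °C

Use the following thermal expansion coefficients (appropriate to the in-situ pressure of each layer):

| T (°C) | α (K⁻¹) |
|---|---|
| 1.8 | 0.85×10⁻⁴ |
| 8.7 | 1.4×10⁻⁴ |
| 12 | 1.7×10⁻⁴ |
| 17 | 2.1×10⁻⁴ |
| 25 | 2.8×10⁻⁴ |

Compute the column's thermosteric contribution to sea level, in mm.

Δh = 220 mm

Layer 1 at 25 °C → α = 2.8×10⁻⁴ K⁻¹
Layer 2 at 17 °C → α = 2.1×10⁻⁴ K⁻¹
Layer 3 at 8.7 °C → α = 1.4×10⁻⁴ K⁻¹
Layer 4 at 1.8 °C → α = 0.85×10⁻⁴ K⁻¹
0–240 m: 1.7 × 2.8×10⁻⁴ × 240 = 0.11424 m
240–630 m: 390 × 0.57 × 2.1×10⁻⁴ = 0.046683 m
630–880 m: 1.4×10⁻⁴ × 250 × 0.49 = 0.01715 m
0.34 × 1500 × 0.85×10⁻⁴ = 0.04335 m
Δh = 0.11424 + 0.046683 + 0.01715 + 0.04335 = 0.221423 m ≈ 220 mm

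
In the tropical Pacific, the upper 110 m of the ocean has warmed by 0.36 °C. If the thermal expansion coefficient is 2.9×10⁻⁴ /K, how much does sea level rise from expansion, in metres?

Δh = αΔT·H = 2.9×10⁻⁴ × 0.36 × 110 = 0.011484 m

0.0115 m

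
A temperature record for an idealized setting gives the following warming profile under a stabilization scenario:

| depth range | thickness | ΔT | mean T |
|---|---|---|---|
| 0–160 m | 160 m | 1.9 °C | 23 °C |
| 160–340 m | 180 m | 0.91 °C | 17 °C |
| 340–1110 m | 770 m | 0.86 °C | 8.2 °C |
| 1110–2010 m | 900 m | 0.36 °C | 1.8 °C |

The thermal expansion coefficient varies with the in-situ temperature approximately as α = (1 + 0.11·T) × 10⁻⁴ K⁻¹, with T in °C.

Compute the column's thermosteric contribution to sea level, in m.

Δh = 0.319 m

Layer 1: α = (1 + 0.11×23)×10⁻⁴ = 3.53×10⁻⁴ K⁻¹
Layer 2: α = (1 + 0.11×17)×10⁻⁴ = 2.87×10⁻⁴ K⁻¹
Layer 3: α = (1 + 0.11×8.2)×10⁻⁴ = 1.902×10⁻⁴ K⁻¹
Layer 4: α = (1 + 0.11×1.8)×10⁻⁴ = 1.198×10⁻⁴ K⁻¹
160 × 1.9 × 3.53×10⁻⁴ = 0.107312 m
Layer 2: 0.91 × 2.87×10⁻⁴ × 180 = 0.0470106 m
Layer 3: 0.86 × 1.902×10⁻⁴ × 770 = 0.12595044 m
1110–2010 m: 0.36 × 900 × 1.198×10⁻⁴ = 0.0388152 m
Δh = 0.107312 + 0.0470106 + 0.12595044 + 0.0388152 = 0.31908824 m ≈ 0.319 m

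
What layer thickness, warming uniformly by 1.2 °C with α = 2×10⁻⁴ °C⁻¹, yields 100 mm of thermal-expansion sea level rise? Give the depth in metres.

H = Δh/(αΔT) = 0.1 / (2×10⁻⁴ × 1.2) ≈ 416.7 m

417 m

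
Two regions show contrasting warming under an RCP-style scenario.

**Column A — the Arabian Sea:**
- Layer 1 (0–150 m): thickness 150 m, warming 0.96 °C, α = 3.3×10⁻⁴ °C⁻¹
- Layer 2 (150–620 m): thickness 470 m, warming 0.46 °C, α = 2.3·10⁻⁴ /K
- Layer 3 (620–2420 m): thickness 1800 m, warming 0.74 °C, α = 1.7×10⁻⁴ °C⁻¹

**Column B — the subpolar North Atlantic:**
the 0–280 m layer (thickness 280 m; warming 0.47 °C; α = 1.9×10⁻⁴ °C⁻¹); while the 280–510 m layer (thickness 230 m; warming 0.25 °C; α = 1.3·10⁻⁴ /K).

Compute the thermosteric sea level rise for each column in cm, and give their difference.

A Layer 1: 0.96 × 3.3×10⁻⁴ × 150 = 0.04752 m
A 0.46 × 2.3×10⁻⁴ × 470 = 0.049726 m
A Layer 3: 0.74 × 1800 × 1.7×10⁻⁴ = 0.22644 m
A total: 0.323686 m
B 1.9×10⁻⁴ × 280 × 0.47 = 0.025004 m
B 230 × 0.25 × 1.3×10⁻⁴ = 0.007475 m
B total: 0.032479 m
Difference: 0.323686 − 0.032479 = 0.291207 m

A: 32.4 cm; B: 3.25 cm; difference 29.1 cm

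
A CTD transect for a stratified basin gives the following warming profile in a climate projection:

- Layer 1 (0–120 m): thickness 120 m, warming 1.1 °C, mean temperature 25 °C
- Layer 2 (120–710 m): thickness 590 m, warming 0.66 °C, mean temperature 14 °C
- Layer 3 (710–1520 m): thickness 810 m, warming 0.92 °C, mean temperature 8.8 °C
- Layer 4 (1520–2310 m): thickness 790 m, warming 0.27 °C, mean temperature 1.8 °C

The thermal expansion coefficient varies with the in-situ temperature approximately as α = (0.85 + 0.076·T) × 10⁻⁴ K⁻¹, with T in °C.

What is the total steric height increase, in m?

Layer 1: α = (0.85 + 0.076×25)×10⁻⁴ = 2.75×10⁻⁴ K⁻¹
Layer 2: α = (0.85 + 0.076×14)×10⁻⁴ = 1.914×10⁻⁴ K⁻¹
Layer 3: α = (0.85 + 0.076×8.8)×10⁻⁴ = 1.5188×10⁻⁴ K⁻¹
Layer 4: α = (0.85 + 0.076×1.8)×10⁻⁴ = 0.9868×10⁻⁴ K⁻¹
0–120 m: 1.1 × 2.75×10⁻⁴ × 120 = 0.03630 m
Layer 2: 0.66 × 590 × 1.914×10⁻⁴ = 0.07453116 m
Layer 3: 810 × 0.92 × 1.5188×10⁻⁴ = 0.113180976 m
1520–2310 m: 0.9868×10⁻⁴ × 790 × 0.27 = 0.021048444 m
Δh = 0.03630 + 0.07453116 + 0.113180976 + 0.021048444 = 0.24506058 m ≈ 0.245 m

Δh = 0.245 m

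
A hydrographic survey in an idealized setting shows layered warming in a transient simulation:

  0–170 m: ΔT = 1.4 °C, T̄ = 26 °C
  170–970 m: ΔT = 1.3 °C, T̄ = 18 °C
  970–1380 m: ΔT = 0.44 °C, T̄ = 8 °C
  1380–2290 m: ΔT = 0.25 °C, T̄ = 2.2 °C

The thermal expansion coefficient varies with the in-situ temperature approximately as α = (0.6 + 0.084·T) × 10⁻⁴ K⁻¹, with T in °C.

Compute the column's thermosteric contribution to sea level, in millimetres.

Δh ≈ 330 mm

Layer 1: α = (0.6 + 0.084×26)×10⁻⁴ = 2.784×10⁻⁴ K⁻¹
Layer 2: α = (0.6 + 0.084×18)×10⁻⁴ = 2.112×10⁻⁴ K⁻¹
Layer 3: α = (0.6 + 0.084×8)×10⁻⁴ = 1.272×10⁻⁴ K⁻¹
Layer 4: α = (0.6 + 0.084×2.2)×10⁻⁴ = 0.7848×10⁻⁴ K⁻¹
0–170 m: 1.4 × 2.784×10⁻⁴ × 170 = 0.0662592 m
1.3 × 800 × 2.112×10⁻⁴ = 0.219648 m
Layer 3: 410 × 1.272×10⁻⁴ × 0.44 = 0.02294688 m
Layer 4: 910 × 0.7848×10⁻⁴ × 0.25 = 0.0178542 m
Δh = 0.0662592 + 0.219648 + 0.02294688 + 0.0178542 = 0.32670828 m ≈ 330 mm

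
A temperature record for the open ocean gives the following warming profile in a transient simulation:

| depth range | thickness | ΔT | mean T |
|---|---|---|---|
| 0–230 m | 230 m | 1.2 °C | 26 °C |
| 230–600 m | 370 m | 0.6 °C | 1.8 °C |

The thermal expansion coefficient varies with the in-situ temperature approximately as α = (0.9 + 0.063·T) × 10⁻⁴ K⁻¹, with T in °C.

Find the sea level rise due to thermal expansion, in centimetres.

Layer 1: α = (0.9 + 0.063×26)×10⁻⁴ = 2.538×10⁻⁴ K⁻¹
Layer 2: α = (0.9 + 0.063×1.8)×10⁻⁴ = 1.0134×10⁻⁴ K⁻¹
Layer 1: 2.538×10⁻⁴ × 1.2 × 230 = 0.0700488 m
Layer 2: 370 × 0.6 × 1.0134×10⁻⁴ = 0.02249748 m
Δh = 0.0700488 + 0.02249748 = 0.09254628 m

9.25 cm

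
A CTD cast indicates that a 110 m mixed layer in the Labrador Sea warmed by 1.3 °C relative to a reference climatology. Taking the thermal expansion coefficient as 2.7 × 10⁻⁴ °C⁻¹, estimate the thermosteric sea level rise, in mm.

Δh = αΔT·H = 2.7×10⁻⁴ × 1.3 × 110 = 0.03861 m

38.6 mm of thermosteric rise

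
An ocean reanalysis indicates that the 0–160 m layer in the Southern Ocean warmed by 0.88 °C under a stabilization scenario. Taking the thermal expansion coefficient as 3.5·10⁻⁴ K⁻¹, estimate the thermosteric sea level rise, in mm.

49.3 mm of thermosteric rise

Δh = αΔT·H = 3.5×10⁻⁴ × 0.88 × 160 = 0.04928 m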